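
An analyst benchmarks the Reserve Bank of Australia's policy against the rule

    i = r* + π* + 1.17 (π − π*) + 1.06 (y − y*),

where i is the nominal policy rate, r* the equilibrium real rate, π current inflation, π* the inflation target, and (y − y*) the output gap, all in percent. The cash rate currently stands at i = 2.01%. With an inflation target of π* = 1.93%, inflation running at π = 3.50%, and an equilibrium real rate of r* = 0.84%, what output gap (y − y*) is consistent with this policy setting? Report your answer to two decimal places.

-2.45%

1.06 (y − y*) = 2.01 − 0.84 − 1.93 − 1.17 × (3.50 − 1.93) = -2.5969
(y − y*) = -2.5969 / 1.06 = -2.45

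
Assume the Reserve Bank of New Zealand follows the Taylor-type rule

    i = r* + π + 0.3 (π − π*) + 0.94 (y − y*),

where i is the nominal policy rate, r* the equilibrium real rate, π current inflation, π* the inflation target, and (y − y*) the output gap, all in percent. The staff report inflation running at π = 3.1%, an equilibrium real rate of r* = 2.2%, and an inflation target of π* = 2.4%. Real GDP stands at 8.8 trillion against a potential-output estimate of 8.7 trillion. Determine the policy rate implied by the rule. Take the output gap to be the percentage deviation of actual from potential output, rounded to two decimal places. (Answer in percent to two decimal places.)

Output gap = 100 × (8.8 − 8.7) / 8.7 = 1.15%.
i = 2.20 + 3.10 + 0.3 × (3.10 − 2.40) + 0.94 × 1.15
   = 2.20 + 3.1 + 0.21 + 1.081 = 6.59

6.59%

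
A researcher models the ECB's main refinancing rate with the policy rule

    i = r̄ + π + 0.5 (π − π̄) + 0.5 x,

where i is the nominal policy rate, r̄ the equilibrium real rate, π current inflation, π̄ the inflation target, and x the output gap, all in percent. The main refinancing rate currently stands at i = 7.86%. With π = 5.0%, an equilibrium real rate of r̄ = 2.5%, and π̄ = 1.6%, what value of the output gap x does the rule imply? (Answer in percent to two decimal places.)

0.5 x = 7.86 − 2.5 − 5.0 − 0.5 × (5.0 − 1.6) = -1.34
x = -1.34 / 0.5 = -2.68

-2.68%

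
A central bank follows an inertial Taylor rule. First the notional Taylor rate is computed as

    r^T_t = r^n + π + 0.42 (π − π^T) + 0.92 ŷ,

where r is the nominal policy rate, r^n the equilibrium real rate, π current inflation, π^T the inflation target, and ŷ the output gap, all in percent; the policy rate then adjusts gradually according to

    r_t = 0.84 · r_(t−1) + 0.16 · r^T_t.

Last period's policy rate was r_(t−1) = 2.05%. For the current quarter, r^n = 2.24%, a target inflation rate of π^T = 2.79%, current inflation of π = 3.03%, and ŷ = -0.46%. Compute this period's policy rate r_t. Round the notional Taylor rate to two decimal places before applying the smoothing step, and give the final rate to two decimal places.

2.51%

r^T_t = 2.24 + 3.03 + 0.42 × (3.03 − 2.79) + 0.92 × (-0.46)
   = 2.24 + 3.03 + 0.1008 − 0.4232 = 4.95
r_t = 0.84 × 2.05 + 0.16 × 4.95 = 1.722 + 0.792 = 2.51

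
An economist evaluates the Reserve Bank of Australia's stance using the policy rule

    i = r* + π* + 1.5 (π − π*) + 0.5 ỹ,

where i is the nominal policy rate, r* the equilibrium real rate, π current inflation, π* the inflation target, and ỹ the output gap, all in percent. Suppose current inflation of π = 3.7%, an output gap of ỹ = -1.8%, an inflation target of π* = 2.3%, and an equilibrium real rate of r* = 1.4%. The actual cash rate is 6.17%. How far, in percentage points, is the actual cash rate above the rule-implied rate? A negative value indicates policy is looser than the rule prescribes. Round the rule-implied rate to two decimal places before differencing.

i = 1.4 + 2.3 + 1.5 × (3.7 − 2.3) + 0.5 × (-1.8)
   = 1.4 + 2.3 + 2.1 − 0.9 = 4.90
Deviation = 6.17 − 4.90 = 1.27 pp.

1.27 pp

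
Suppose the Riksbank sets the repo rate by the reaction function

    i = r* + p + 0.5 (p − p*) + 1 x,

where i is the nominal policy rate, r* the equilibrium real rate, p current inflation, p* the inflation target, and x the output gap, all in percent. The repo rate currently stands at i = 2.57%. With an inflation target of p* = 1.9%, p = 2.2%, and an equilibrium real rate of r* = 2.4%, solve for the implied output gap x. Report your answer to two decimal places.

1 x = 2.57 − 2.4 − 2.2 − 0.5 × (2.2 − 1.9) = -2.18
x = -2.18 / 1 = -2.18

-2.18%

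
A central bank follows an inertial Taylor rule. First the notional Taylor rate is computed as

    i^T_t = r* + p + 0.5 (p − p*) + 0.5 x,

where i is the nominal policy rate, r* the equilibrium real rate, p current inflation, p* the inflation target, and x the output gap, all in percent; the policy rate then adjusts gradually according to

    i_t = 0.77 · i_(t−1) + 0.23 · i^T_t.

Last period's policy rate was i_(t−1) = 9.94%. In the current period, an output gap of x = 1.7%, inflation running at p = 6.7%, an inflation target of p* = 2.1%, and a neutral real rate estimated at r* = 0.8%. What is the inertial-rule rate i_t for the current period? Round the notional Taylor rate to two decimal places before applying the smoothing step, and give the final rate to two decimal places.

10.10%

i^T_t = 0.8 + 6.7 + 0.5 × (6.7 − 2.1) + 0.5 × 1.7
   = 0.8 + 6.7 + 2.3 + 0.85 = 10.65
i_t = 0.77 × 9.94 + 0.23 × 10.65 = 7.6538 + 2.4495 = 10.10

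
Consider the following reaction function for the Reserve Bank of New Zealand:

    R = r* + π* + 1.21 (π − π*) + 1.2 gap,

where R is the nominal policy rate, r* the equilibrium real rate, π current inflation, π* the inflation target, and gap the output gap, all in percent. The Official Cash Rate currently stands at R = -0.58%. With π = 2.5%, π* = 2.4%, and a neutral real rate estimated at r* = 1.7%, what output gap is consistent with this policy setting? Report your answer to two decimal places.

-4.00%

1.2 gap = -0.58 − 1.7 − 2.4 − 1.21 × (2.5 − 2.4) = -4.801
gap = -4.801 / 1.2 = -4.00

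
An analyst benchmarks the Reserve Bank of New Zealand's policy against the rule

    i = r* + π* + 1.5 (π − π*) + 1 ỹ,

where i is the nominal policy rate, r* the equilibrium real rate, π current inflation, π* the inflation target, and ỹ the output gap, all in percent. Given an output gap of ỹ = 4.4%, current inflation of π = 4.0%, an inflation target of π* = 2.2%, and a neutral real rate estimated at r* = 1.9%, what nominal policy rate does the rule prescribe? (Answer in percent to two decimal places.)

11.20%

i = 1.9 + 2.2 + 1.5 × (4.0 − 2.2) + 1 × 4.4
   = 1.9 + 2.2 + 2.7 + 4.4 = 11.20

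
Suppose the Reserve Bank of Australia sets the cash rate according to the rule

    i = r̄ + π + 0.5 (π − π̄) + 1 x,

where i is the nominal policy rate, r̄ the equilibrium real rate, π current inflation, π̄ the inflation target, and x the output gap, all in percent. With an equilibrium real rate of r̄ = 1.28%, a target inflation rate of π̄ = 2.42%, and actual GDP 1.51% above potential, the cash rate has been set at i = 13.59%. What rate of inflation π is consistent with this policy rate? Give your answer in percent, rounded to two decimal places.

Output 1.51% above potential → x = 1.51.
Collecting π: i = r̄ + (1 + 0.5) π − 0.5 π̄ + 1 x
1.5 π = 13.59 − 1.28 + 0.5 × 2.42 − 1 × 1.51 = 12.01
π = 12.01 / 1.5 = 8.01

8.01%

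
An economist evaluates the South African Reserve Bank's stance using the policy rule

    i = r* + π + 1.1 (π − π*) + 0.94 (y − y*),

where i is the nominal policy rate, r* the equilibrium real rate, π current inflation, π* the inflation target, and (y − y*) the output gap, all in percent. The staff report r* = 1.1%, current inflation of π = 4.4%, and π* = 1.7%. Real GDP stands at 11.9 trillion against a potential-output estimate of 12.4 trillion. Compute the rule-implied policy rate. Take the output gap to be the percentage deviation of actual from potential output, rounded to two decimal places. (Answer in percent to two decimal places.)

Output gap = 100 × (11.9 − 12.4) / 12.4 = -4.03%.
i = 1.10 + 4.40 + 1.1 × (4.40 − 1.70) + 0.94 × (-4.03)
   = 1.10 + 4.4 + 2.97 − 3.7882 = 4.68

4.68%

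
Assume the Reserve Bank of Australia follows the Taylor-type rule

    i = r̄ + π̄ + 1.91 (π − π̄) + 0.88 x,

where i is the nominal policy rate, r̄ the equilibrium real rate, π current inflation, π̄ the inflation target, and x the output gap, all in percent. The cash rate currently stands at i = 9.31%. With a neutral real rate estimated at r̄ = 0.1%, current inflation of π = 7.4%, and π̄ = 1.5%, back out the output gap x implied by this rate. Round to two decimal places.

0.88 x = 9.31 − 0.1 − 1.5 − 1.91 × (7.4 − 1.5) = -3.559
x = -3.559 / 0.88 = -4.04

-4.04%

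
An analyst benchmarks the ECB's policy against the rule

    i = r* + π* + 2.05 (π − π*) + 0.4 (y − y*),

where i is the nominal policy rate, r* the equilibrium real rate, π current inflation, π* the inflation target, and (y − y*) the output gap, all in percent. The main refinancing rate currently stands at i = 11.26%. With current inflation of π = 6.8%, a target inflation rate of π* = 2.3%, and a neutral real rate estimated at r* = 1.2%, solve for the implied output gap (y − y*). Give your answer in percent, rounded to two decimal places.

0.4 (y − y*) = 11.26 − 1.2 − 2.3 − 2.05 × (6.8 − 2.3) = -1.465
(y − y*) = -1.465 / 0.4 = -3.66

-3.66%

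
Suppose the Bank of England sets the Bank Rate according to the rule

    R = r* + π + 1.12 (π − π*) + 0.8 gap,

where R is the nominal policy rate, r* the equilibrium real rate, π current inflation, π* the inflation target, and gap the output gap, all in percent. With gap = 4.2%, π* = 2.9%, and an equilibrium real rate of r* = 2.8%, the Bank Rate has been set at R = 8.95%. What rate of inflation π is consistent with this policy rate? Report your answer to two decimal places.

Collecting π: R = r* + (1 + 1.12) π − 1.12 π* + 0.8 gap
2.12 π = 8.95 − 2.8 + 1.12 × 2.9 − 0.8 × 4.2 = 6.038
π = 6.038 / 2.12 = 2.85

2.85%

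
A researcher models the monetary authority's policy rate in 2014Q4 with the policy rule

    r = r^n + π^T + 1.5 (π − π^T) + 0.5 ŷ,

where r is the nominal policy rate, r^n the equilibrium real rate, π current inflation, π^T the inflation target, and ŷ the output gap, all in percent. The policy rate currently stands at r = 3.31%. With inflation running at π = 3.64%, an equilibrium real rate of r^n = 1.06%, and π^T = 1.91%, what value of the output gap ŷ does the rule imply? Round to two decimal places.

-4.51%

0.5 ŷ = 3.31 − 1.06 − 1.91 − 1.5 × (3.64 − 1.91) = -2.255
ŷ = -2.255 / 0.5 = -4.51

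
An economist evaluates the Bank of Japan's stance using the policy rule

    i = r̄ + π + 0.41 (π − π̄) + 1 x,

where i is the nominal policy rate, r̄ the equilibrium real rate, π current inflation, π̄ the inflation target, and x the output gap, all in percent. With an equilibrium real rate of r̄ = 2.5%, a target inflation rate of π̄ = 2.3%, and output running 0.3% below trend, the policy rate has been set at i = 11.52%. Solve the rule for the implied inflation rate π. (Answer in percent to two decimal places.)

Output 0.3% below potential → x = -0.3.
Collecting π: i = r̄ + (1 + 0.41) π − 0.41 π̄ + 1 x
1.41 π = 11.52 − 2.5 + 0.41 × 2.3 − 1 × (-0.3) = 10.263
π = 10.263 / 1.41 = 7.28

7.28%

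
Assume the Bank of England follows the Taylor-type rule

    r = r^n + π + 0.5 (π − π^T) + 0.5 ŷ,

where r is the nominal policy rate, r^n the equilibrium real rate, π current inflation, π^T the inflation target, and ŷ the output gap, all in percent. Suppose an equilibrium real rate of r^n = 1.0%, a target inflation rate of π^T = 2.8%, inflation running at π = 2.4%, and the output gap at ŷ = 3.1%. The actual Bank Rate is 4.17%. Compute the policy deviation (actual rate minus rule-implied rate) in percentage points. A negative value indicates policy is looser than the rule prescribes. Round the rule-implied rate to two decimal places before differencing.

-0.58 pp

r = 1.0 + 2.4 + 0.5 × (2.4 − 2.8) + 0.5 × 3.1
   = 1.0 + 2.4 − 0.2 + 1.55 = 4.75
Deviation = 4.17 − 4.75 = -0.58 pp.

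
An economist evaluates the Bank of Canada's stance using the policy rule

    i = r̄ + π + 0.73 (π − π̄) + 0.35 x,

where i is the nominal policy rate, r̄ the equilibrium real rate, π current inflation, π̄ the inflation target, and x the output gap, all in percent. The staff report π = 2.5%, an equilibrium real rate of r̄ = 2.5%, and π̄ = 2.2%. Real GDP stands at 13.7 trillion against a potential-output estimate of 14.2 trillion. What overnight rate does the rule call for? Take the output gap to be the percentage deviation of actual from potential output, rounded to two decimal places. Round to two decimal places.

3.99%

Output gap = 100 × (13.7 − 14.2) / 14.2 = -3.52%.
i = 2.50 + 2.50 + 0.73 × (2.50 − 2.20) + 0.35 × (-3.52)
   = 2.50 + 2.5 + 0.219 − 1.232 = 3.99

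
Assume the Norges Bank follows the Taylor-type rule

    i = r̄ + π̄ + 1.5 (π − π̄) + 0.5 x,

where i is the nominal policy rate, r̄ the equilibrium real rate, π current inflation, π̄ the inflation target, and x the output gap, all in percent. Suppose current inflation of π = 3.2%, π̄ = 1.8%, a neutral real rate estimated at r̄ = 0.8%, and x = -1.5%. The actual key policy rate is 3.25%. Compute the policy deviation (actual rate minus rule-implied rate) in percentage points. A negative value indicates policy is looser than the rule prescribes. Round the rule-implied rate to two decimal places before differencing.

i = 0.8 + 1.8 + 1.5 × (3.2 − 1.8) + 0.5 × (-1.5)
   = 0.8 + 1.8 + 2.1 − 0.75 = 3.95
Deviation = 3.25 − 3.95 = -0.70 pp.

-0.70 pp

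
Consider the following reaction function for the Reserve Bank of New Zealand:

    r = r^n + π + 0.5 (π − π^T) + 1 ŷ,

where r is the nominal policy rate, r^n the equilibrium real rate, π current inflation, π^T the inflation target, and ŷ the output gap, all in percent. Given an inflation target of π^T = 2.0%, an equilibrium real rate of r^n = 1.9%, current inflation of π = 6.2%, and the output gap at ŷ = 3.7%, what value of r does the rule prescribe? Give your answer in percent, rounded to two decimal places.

13.90%

r = 1.9 + 6.2 + 0.5 × (6.2 − 2.0) + 1 × 3.7
   = 1.9 + 6.2 + 2.1 + 3.7 = 13.90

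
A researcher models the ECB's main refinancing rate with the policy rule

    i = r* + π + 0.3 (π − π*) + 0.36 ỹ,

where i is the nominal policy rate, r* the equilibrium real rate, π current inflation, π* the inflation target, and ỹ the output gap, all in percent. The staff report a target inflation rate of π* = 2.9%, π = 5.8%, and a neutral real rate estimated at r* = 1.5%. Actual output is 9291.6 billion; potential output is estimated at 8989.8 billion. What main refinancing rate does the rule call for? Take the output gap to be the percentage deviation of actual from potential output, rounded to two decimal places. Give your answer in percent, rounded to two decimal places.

Output gap = 100 × (9291.6 − 8989.8) / 8989.8 = 3.36%.
i = 1.50 + 5.80 + 0.3 × (5.80 − 2.90) + 0.36 × 3.36
   = 1.50 + 5.8 + 0.87 + 1.2096 = 9.38

9.38%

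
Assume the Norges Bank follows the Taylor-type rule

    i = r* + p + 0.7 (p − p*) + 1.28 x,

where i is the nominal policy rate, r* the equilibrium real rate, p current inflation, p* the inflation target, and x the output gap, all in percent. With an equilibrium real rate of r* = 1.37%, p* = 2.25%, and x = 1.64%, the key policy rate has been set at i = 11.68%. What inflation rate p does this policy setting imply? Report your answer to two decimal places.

5.76%

Collecting p: i = r* + (1 + 0.7) p − 0.7 p* + 1.28 x
1.7 p = 11.68 − 1.37 + 0.7 × 2.25 − 1.28 × 1.64 = 9.7858
p = 9.7858 / 1.7 = 5.76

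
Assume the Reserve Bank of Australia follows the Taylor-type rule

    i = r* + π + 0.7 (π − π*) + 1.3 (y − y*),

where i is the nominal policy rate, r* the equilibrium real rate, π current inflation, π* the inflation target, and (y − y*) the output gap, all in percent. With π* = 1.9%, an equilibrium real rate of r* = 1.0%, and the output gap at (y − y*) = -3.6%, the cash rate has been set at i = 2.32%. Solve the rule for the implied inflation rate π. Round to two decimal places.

4.31%

Collecting π: i = r* + (1 + 0.7) π − 0.7 π* + 1.3 (y − y*)
1.7 π = 2.32 − 1.0 + 0.7 × 1.9 − 1.3 × (-3.6) = 7.33
π = 7.33 / 1.7 = 4.31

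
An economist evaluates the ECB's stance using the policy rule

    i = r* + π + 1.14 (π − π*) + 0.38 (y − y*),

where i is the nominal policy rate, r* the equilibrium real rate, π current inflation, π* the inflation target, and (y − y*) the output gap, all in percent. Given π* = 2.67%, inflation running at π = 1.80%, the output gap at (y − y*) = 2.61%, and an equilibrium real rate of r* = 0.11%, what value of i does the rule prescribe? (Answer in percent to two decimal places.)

i = 0.11 + 1.80 + 1.14 × (1.80 − 2.67) + 0.38 × 2.61
   = 0.11 + 1.8 − 0.9918 + 0.9918 = 1.91

1.91%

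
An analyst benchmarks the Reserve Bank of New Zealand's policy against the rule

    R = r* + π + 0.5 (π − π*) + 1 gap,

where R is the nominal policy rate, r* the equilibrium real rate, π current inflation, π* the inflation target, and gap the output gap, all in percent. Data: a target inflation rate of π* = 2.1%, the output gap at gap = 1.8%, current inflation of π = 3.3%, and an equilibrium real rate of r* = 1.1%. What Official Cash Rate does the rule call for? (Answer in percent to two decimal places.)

R = 1.1 + 3.3 + 0.5 × (3.3 − 2.1) + 1 × 1.8
   = 1.1 + 3.3 + 0.6 + 1.8 = 6.80

6.80%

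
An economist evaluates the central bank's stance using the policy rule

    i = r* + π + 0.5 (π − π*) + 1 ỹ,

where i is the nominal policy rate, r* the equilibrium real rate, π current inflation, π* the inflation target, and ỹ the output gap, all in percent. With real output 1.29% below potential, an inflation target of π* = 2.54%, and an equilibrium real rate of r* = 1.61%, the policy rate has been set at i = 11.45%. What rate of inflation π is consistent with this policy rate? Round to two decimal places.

Output 1.29% below potential → ỹ = -1.29.
Collecting π: i = r* + (1 + 0.5) π − 0.5 π* + 1 ỹ
1.5 π = 11.45 − 1.61 + 0.5 × 2.54 − 1 × (-1.29) = 12.4
π = 12.4 / 1.5 = 8.27

8.27%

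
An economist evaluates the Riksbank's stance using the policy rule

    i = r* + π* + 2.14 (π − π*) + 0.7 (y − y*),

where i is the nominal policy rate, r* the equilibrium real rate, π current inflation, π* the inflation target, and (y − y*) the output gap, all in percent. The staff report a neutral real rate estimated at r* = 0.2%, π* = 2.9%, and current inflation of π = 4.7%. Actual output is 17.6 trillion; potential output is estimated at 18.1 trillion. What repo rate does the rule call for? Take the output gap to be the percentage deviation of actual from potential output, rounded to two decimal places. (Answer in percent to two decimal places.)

5.02%

Output gap = 100 × (17.6 − 18.1) / 18.1 = -2.76%.
i = 0.20 + 2.90 + 2.14 × (4.70 − 2.90) + 0.7 × (-2.76)
   = 0.20 + 2.9 + 3.852 − 1.932 = 5.02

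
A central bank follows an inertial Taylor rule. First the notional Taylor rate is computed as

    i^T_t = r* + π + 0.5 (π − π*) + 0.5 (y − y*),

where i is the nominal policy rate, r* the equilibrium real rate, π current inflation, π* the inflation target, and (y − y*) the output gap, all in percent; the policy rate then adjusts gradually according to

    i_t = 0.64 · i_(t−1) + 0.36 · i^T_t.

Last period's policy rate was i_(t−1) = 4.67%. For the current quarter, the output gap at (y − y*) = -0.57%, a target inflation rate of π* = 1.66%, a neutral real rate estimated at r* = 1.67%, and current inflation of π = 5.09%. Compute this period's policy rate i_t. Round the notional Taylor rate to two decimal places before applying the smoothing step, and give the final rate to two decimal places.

5.94%

i^T_t = 1.67 + 5.09 + 0.5 × (5.09 − 1.66) + 0.5 × (-0.57)
   = 1.67 + 5.09 + 1.715 − 0.285 = 8.19
i_t = 0.64 × 4.67 + 0.36 × 8.19 = 2.9888 + 2.9484 = 5.94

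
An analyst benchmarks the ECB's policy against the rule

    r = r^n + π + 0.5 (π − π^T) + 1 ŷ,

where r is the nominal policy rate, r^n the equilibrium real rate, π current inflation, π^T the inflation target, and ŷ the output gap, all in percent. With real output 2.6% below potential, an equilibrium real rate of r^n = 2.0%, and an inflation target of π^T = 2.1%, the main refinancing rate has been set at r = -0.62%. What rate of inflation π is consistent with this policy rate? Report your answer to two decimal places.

0.69%

Output 2.6% below potential → ŷ = -2.6.
Collecting π: r = r^n + (1 + 0.5) π − 0.5 π^T + 1 ŷ
1.5 π = -0.62 − 2.0 + 0.5 × 2.1 − 1 × (-2.6) = 1.03
π = 1.03 / 1.5 = 0.69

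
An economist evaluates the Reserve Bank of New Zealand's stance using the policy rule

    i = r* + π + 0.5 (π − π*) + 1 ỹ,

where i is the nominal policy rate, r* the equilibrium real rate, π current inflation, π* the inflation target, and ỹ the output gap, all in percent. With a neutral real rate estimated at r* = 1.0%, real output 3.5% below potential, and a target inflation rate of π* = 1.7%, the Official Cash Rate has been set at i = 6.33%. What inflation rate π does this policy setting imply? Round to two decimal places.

Output 3.5% below potential → ỹ = -3.5.
Collecting π: i = r* + (1 + 0.5) π − 0.5 π* + 1 ỹ
1.5 π = 6.33 − 1.0 + 0.5 × 1.7 − 1 × (-3.5) = 9.68
π = 9.68 / 1.5 = 6.45

6.45%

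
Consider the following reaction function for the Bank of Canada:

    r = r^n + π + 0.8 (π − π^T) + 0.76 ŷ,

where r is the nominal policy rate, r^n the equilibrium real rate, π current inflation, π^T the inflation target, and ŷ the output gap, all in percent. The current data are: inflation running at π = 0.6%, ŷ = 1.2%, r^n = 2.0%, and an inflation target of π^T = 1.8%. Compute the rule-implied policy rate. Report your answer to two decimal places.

2.55%

r = 2.0 + 0.6 + 0.8 × (0.6 − 1.8) + 0.76 × 1.2
   = 2.0 + 0.6 − 0.96 + 0.912 = 2.55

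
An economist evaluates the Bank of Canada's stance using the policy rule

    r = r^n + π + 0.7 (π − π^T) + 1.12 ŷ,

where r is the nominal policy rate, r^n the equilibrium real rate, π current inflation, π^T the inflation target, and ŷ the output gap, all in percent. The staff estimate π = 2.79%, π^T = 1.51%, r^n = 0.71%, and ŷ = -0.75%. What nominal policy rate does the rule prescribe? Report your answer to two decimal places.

3.56%

r = 0.71 + 2.79 + 0.7 × (2.79 − 1.51) + 1.12 × (-0.75)
   = 0.71 + 2.79 + 0.896 − 0.84 = 3.56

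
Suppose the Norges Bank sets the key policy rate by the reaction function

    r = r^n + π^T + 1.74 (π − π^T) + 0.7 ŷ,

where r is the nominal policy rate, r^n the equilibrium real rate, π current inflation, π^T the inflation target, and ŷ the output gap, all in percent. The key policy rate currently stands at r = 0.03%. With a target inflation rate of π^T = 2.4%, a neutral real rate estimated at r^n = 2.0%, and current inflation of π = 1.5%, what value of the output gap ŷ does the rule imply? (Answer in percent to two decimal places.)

0.7 ŷ = 0.03 − 2.0 − 2.4 − 1.74 × (1.5 − 2.4) = -2.804
ŷ = -2.804 / 0.7 = -4.01

-4.01%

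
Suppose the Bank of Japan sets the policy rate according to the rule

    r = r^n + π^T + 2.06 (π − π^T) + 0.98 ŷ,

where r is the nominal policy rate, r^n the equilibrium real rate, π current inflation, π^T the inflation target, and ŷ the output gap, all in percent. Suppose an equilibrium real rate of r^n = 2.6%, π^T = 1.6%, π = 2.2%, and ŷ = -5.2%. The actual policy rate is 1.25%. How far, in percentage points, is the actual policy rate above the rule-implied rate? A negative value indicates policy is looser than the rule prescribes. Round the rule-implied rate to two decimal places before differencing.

r = 2.6 + 1.6 + 2.06 × (2.2 − 1.6) + 0.98 × (-5.2)
   = 2.6 + 1.6 + 1.236 − 5.096 = 0.34
Deviation = 1.25 − 0.34 = 0.91 pp.

0.91 pp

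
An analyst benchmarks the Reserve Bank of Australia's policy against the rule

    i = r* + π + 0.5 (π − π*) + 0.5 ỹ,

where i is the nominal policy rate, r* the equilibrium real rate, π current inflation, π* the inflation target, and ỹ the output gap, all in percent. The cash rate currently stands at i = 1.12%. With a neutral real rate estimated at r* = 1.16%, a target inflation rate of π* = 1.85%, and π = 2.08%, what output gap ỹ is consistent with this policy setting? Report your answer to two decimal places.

0.5 ỹ = 1.12 − 1.16 − 2.08 − 0.5 × (2.08 − 1.85) = -2.235
ỹ = -2.235 / 0.5 = -4.47

-4.47%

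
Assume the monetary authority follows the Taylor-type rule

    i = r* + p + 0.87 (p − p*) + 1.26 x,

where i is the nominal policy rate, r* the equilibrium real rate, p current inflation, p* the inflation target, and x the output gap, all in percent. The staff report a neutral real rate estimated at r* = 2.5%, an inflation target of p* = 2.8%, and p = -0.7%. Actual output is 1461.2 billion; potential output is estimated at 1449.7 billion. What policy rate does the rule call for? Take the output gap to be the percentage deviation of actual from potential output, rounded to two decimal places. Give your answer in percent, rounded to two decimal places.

-0.25%

Output gap = 100 × (1461.2 − 1449.7) / 1449.7 = 0.79%.
i = 2.50 + (-0.70) + 0.87 × (-0.70 − 2.80) + 1.26 × 0.79
   = 2.50 − 0.7 − 3.045 + 0.9954 = -0.25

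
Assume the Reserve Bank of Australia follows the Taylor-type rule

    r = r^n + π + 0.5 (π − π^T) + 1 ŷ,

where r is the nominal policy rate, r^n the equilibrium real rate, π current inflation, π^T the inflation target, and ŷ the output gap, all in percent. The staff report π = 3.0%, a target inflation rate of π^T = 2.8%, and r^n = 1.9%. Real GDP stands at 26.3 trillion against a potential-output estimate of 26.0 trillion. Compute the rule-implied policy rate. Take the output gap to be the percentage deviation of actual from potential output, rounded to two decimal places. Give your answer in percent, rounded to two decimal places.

6.15%

Output gap = 100 × (26.3 − 26.0) / 26.0 = 1.15%.
r = 1.90 + 3.00 + 0.5 × (3.00 − 2.80) + 1 × 1.15
   = 1.90 + 3 + 0.1 + 1.15 = 6.15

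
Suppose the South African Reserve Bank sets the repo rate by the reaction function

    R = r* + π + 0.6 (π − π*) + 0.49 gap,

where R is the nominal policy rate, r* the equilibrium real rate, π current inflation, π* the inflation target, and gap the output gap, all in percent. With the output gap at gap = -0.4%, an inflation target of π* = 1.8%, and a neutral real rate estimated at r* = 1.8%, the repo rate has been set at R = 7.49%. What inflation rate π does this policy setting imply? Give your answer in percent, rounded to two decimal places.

Collecting π: R = r* + (1 + 0.6) π − 0.6 π* + 0.49 gap
1.6 π = 7.49 − 1.8 + 0.6 × 1.8 − 0.49 × (-0.4) = 6.966
π = 6.966 / 1.6 = 4.35

4.35%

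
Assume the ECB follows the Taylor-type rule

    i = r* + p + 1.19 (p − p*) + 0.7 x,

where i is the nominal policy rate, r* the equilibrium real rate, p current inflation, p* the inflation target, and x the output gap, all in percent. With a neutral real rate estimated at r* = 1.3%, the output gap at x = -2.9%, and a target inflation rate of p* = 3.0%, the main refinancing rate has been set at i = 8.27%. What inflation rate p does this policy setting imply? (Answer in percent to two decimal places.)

Collecting p: i = r* + (1 + 1.19) p − 1.19 p* + 0.7 x
2.19 p = 8.27 − 1.3 + 1.19 × 3.0 − 0.7 × (-2.9) = 12.57
p = 12.57 / 2.19 = 5.74

5.74%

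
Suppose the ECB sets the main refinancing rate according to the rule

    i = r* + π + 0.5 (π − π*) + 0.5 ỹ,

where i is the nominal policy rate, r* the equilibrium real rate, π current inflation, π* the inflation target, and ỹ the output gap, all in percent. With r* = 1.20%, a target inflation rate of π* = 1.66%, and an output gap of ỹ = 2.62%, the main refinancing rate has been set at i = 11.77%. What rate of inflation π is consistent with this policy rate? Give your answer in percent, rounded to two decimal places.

Collecting π: i = r* + (1 + 0.5) π − 0.5 π* + 0.5 ỹ
1.5 π = 11.77 − 1.20 + 0.5 × 1.66 − 0.5 × 2.62 = 10.09
π = 10.09 / 1.5 = 6.73

6.73%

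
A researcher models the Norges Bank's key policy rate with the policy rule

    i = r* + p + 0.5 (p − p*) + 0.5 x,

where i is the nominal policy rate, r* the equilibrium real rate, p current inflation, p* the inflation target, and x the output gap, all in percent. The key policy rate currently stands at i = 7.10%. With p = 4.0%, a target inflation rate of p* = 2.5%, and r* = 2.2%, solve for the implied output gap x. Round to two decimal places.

0.5 x = 7.10 − 2.2 − 4.0 − 0.5 × (4.0 − 2.5) = 0.15
x = 0.15 / 0.5 = 0.30

0.30%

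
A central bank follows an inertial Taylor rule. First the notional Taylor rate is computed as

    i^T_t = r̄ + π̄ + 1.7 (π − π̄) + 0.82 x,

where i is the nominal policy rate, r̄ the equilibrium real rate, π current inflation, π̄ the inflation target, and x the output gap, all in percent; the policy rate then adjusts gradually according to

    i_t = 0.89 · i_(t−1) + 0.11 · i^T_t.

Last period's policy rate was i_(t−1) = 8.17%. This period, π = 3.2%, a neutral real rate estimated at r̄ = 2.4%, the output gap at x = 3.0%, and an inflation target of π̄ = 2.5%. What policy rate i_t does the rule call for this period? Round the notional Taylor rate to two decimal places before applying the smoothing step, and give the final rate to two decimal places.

8.21%

i^T_t = 2.4 + 2.5 + 1.7 × (3.2 − 2.5) + 0.82 × 3.0
   = 2.4 + 2.5 + 1.19 + 2.46 = 8.55
i_t = 0.89 × 8.17 + 0.11 × 8.55 = 7.2713 + 0.9405 = 8.21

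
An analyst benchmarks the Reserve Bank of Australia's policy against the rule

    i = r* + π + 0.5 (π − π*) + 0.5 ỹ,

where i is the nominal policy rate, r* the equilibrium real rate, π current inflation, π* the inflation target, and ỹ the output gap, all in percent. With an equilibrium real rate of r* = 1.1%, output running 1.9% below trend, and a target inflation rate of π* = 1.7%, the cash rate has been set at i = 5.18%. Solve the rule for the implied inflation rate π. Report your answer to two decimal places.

3.92%

Output 1.9% below potential → ỹ = -1.9.
Collecting π: i = r* + (1 + 0.5) π − 0.5 π* + 0.5 ỹ
1.5 π = 5.18 − 1.1 + 0.5 × 1.7 − 0.5 × (-1.9) = 5.88
π = 5.88 / 1.5 = 3.92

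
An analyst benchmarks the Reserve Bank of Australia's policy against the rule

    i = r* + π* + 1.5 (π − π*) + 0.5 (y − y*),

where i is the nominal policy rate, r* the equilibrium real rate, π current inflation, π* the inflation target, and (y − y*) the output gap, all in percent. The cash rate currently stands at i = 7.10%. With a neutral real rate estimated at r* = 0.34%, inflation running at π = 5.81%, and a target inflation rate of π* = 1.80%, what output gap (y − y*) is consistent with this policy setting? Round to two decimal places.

-2.11%

0.5 (y − y*) = 7.10 − 0.34 − 1.80 − 1.5 × (5.81 − 1.80) = -1.055
(y − y*) = -1.055 / 0.5 = -2.11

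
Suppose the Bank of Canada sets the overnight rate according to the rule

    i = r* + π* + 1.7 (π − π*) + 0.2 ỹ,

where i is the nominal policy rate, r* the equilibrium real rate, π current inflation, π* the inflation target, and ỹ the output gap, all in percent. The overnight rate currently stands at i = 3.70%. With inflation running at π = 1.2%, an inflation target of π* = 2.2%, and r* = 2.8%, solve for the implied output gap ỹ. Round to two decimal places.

2.00%

0.2 ỹ = 3.70 − 2.8 − 2.2 − 1.7 × (1.2 − 2.2) = 0.4
ỹ = 0.4 / 0.2 = 2.00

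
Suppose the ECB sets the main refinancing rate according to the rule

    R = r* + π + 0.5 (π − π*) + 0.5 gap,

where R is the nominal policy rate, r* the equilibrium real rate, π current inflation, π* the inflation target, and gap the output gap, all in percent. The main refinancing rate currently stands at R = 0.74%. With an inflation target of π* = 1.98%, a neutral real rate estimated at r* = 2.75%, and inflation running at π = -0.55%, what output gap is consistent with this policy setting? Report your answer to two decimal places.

0.5 gap = 0.74 − 2.75 − (-0.55) − 0.5 × ((-0.55) − 1.98) = -0.195
gap = -0.195 / 0.5 = -0.39

-0.39%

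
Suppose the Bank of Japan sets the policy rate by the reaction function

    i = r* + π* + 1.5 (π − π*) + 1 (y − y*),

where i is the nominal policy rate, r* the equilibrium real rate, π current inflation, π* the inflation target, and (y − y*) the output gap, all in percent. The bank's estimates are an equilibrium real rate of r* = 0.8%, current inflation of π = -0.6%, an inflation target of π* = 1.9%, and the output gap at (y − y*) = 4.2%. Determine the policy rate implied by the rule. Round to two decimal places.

3.15%

i = 0.8 + 1.9 + 1.5 × (-0.6 − 1.9) + 1 × 4.2
   = 0.8 + 1.9 − 3.75 + 4.2 = 3.15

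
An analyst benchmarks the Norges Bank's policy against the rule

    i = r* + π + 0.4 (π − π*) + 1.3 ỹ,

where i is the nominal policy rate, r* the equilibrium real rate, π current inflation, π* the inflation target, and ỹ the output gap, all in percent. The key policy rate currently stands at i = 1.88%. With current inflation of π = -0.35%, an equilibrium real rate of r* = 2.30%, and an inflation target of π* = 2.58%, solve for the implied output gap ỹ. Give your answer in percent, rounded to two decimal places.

1.3 ỹ = 1.88 − 2.30 − (-0.35) − 0.4 × ((-0.35) − 2.58) = 1.102
ỹ = 1.102 / 1.3 = 0.85

0.85%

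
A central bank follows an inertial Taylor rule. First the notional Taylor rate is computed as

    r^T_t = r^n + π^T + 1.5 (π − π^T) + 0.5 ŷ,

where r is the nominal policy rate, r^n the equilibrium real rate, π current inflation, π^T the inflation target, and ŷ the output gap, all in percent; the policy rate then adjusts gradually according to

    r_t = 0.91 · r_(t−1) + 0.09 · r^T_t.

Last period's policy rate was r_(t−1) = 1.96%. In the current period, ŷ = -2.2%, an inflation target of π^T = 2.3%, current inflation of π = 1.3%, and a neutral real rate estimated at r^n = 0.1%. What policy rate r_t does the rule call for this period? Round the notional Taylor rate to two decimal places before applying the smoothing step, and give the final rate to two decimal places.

1.77%

r^T_t = 0.1 + 2.3 + 1.5 × (1.3 − 2.3) + 0.5 × (-2.2)
   = 0.1 + 2.3 − 1.5 − 1.1 = -0.20
r_t = 0.91 × 1.96 + 0.09 × (-0.20) = 1.7836 − 0.018 = 1.77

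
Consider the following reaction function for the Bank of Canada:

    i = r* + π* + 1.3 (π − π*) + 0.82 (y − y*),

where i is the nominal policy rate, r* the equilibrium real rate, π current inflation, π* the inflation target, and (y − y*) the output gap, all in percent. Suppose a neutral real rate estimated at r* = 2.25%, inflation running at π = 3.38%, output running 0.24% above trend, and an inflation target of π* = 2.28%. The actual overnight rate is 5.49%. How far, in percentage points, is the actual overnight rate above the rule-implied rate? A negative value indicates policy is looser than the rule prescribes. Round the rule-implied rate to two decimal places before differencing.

Output 0.24% above potential → (y − y*) = 0.24.
i = 2.25 + 2.28 + 1.3 × (3.38 − 2.28) + 0.82 × 0.24
   = 2.25 + 2.28 + 1.43 + 0.1968 = 6.16
Deviation = 5.49 − 6.16 = -0.67 pp.

-0.67 pp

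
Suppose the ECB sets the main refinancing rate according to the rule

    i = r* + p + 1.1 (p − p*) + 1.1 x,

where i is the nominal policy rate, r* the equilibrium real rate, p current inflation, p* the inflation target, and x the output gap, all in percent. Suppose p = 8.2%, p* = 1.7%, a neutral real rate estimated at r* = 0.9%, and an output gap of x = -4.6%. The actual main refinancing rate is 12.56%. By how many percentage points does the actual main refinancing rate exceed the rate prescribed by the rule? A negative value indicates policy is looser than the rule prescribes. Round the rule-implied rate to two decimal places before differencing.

1.37 pp

i = 0.9 + 8.2 + 1.1 × (8.2 − 1.7) + 1.1 × (-4.6)
   = 0.9 + 8.2 + 7.15 − 5.06 = 11.19
Deviation = 12.56 − 11.19 = 1.37 pp.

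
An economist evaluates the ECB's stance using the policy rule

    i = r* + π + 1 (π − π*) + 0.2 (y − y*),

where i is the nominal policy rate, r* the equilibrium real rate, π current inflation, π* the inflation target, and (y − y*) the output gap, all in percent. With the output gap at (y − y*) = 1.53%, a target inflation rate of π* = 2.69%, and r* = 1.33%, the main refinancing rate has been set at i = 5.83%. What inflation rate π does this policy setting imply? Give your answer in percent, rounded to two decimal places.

3.44%

Collecting π: i = r* + (1 + 1) π − 1 π* + 0.2 (y − y*)
2 π = 5.83 − 1.33 + 1 × 2.69 − 0.2 × 1.53 = 6.884
π = 6.884 / 2 = 3.44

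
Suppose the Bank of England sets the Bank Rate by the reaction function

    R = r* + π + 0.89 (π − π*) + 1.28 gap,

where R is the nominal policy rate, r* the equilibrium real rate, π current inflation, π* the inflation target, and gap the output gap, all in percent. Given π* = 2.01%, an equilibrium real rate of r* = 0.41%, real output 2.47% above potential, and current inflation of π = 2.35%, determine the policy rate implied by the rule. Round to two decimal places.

Output 2.47% above potential → gap = 2.47.
R = 0.41 + 2.35 + 0.89 × (2.35 − 2.01) + 1.28 × 2.47
   = 0.41 + 2.35 + 0.3026 + 3.1616 = 6.22

6.22%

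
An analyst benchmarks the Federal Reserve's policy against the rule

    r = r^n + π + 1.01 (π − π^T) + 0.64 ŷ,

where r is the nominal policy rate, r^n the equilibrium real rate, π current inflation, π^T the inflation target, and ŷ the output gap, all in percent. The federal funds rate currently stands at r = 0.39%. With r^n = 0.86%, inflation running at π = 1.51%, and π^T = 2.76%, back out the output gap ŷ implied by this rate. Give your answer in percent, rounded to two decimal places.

0.64 ŷ = 0.39 − 0.86 − 1.51 − 1.01 × (1.51 − 2.76) = -0.7175
ŷ = -0.7175 / 0.64 = -1.12

-1.12%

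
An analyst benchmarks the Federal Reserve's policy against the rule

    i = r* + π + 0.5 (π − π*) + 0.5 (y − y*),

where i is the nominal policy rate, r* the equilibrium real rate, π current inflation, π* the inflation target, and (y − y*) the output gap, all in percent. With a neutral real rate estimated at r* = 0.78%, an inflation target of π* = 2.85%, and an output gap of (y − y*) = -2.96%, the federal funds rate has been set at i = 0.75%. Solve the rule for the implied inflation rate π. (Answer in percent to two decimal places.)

1.92%

Collecting π: i = r* + (1 + 0.5) π − 0.5 π* + 0.5 (y − y*)
1.5 π = 0.75 − 0.78 + 0.5 × 2.85 − 0.5 × (-2.96) = 2.875
π = 2.875 / 1.5 = 1.92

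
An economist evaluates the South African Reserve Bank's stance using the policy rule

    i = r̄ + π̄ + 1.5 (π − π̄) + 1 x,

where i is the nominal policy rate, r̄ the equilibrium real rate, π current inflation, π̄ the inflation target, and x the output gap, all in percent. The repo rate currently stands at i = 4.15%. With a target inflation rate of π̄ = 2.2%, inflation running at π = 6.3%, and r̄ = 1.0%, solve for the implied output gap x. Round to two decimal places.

1 x = 4.15 − 1.0 − 2.2 − 1.5 × (6.3 − 2.2) = -5.2
x = -5.2 / 1 = -5.20

-5.20%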